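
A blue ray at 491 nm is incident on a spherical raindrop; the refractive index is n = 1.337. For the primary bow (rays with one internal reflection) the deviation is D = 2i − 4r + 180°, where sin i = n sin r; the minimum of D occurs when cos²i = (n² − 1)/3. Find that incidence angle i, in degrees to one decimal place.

59.2°

cos²i = (1.337² − 1)/3 = (1.78757 − 1)/3 = 0.26252.
cos i = 0.51237, so i = 59.178°.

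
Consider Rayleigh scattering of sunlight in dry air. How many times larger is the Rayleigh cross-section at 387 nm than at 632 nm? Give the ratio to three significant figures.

Rayleigh scattering ∝ λ⁻⁴, so the ratio of coefficients is the inverse fourth power of the wavelength ratio.
σ(387)/σ(632) = (632/387)⁴ = (1.6331)⁴ = 7.113.

7.11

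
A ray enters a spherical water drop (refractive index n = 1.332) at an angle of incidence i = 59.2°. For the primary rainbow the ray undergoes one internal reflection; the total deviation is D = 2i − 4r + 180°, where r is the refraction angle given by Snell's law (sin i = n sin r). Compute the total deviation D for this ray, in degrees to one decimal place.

sin r = sin 59.2° / 1.332 = 0.8590/1.332 = 0.6449; r = 40.16°.
D = 2·59.2° − 4·40.16° + 180° = 118.40° − 160.62° + 180° = 137.78°.

137.8°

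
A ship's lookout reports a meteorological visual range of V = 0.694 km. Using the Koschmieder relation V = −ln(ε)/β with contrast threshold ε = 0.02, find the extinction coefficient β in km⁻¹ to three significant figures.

5.64 km⁻¹

β = −ln(0.02) / V = 3.912 / 0.694 = 5.6369 km⁻¹.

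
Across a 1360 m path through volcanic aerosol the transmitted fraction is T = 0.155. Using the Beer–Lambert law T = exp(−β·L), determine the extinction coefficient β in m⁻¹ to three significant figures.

Beer–Lambert: T = exp(−βL) ⇒ β = −ln(T)/L = −ln(0.155)/1360 = 1.8643/1360 = 0.001371 m⁻¹.

0.00137 m⁻¹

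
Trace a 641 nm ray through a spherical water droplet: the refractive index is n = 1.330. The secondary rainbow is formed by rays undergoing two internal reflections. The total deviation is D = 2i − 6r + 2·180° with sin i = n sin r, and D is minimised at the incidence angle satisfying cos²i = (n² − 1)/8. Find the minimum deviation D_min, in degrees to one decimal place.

230.1°

cos²i = (1.76890 − 1)/8 = 0.09611; i = arccos(0.31002) = 71.940°.
sin r = sin 71.940°/1.330 = 0.71483; r = 45.630°.
D_min = 2·71.940° − 6·45.630° + 360° = 230.101°.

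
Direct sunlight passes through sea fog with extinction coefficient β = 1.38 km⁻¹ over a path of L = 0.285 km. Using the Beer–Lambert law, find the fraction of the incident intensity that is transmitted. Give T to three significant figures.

τ = β·L = 1.38 × 0.285 = 0.3933.
T = exp(−0.3933) = 0.6748.

0.675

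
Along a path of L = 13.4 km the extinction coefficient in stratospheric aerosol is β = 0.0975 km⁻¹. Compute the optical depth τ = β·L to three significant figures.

1.31

τ = β·L = 0.0975 × 13.4 = 1.3065.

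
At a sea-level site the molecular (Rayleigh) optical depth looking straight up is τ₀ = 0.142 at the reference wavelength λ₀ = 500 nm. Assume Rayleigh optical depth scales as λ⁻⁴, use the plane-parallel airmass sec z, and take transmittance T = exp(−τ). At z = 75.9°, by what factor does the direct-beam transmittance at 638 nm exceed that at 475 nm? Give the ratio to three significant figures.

Airmass: sec 75.9° = 4.1048.
τ(638 nm) = 0.142 × (500/638)⁴ × 4.1048 = 0.142 × 0.3772 × 4.1048 = 0.2199.
τ(475 nm) = 0.142 × (500/475)⁴ × 4.1048 = 0.142 × 1.2277 × 4.1048 = 0.7156.
T(638)/T(475) = exp(τ_B − τ_A) = exp(0.4958) = 1.6417.

1.64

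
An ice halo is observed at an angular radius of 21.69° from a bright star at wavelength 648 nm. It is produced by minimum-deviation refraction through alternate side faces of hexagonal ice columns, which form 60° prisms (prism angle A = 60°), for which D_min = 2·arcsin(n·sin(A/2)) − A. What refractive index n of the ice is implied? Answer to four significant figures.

1.308

Rearranging: n = sin((D_min + A)/2) / sin(A/2).
(D_min + A)/2 = (21.69° + 60°)/2 = 40.845°.
n = sin 40.845° / sin 30° = 0.6540 / 0.5000 = 1.3080.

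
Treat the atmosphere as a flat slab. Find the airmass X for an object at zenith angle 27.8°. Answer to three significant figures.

X = sec z = 1/cos 27.8° = 1/0.8846 = 1.1305.

1.13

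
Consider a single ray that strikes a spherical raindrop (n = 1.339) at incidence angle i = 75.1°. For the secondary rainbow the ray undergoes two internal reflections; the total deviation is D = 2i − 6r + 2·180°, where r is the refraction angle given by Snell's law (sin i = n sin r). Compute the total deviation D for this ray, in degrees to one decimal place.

sin r = sin 75.1° / 1.339 = 0.9664/1.339 = 0.7217; r = 46.20°.
D = 2·75.1° − 6·46.20° + 2·180° = 150.20° − 277.18° + 360° = 233.02°.

233.0°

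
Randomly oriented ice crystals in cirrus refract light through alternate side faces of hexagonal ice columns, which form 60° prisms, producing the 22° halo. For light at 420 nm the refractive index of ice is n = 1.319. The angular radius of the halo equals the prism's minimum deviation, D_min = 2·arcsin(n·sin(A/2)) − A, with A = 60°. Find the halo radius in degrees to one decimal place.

n·sin(A/2) = 1.319 × sin 30° = 1.319 × 0.5000 = 0.6595.
D_min = 2·arcsin(0.6595) − 60° = 2 × 41.262° − 60° = 22.524°.

22.5°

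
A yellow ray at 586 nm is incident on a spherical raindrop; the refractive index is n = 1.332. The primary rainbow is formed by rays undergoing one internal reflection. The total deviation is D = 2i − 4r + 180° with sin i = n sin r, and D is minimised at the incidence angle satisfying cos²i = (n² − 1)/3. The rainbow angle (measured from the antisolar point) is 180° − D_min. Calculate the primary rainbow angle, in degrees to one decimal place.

42.2°

cos²i = (1.77422 − 1)/3 = 0.25807; i = arccos(0.50801) = 59.469°.
sin r = sin 59.469°/1.332 = 0.64666; r = 40.290°.
D_min = 2·59.469° − 4·40.290° + 180° = 137.776°.
Rainbow angle = 180° − D_min = 42.224°.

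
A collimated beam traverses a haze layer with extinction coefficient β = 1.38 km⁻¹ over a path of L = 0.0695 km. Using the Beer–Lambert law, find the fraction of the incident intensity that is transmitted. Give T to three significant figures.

0.909

τ = β·L = 1.38 × 0.0695 = 0.0959.
T = exp(−0.0959) = 0.9085.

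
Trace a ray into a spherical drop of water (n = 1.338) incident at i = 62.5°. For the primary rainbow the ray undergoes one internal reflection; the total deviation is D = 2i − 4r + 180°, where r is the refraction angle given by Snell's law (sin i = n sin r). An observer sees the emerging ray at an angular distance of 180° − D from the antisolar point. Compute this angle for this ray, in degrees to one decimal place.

sin r = sin 62.5° / 1.338 = 0.8870/1.338 = 0.6629; r = 41.52°.
D = 2·62.5° − 4·41.52° + 180° = 125.00° − 166.10° + 180° = 138.90°.
Angle from antisolar point = 180° − D = 41.10°.

41.1°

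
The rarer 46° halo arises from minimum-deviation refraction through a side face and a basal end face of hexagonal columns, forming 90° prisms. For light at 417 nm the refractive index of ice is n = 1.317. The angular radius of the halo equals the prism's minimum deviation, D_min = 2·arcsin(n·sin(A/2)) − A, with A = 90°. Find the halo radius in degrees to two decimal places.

n·sin(A/2) = 1.317 × sin 45° = 1.317 × 0.7071 = 0.9313.
D_min = 2·arcsin(0.9313) − 90° = 2 × 68.632° − 90° = 47.264°.

47.26°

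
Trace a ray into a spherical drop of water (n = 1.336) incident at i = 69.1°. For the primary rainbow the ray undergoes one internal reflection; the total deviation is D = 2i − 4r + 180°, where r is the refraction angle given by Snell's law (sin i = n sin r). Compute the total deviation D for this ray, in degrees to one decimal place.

sin r = sin 69.1° / 1.336 = 0.9342/1.336 = 0.6993; r = 44.37°.
D = 2·69.1° − 4·44.37° + 180° = 138.20° − 177.47° + 180° = 140.73°.

140.7°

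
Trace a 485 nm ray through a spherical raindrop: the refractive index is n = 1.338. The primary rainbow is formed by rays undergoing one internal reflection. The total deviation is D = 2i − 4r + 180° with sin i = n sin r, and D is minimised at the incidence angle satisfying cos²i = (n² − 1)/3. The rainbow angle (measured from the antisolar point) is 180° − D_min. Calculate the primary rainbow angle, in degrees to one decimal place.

41.4°

cos²i = (1.79024 − 1)/3 = 0.26341; i = arccos(0.51324) = 59.120°.
sin r = sin 59.120°/1.338 = 0.64144; r = 39.899°.
D_min = 2·59.120° − 4·39.899° + 180° = 138.643°.
Rainbow angle = 180° − D_min = 41.357°.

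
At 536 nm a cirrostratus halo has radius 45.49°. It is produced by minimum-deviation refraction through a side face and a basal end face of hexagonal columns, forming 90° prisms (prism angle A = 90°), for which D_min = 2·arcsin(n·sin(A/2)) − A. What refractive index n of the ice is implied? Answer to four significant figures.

1.309

Rearranging: n = sin((D_min + A)/2) / sin(A/2).
(D_min + A)/2 = (45.49° + 90°)/2 = 67.745°.
n = sin 67.745° / sin 45° = 0.9255 / 0.7071 = 1.3089.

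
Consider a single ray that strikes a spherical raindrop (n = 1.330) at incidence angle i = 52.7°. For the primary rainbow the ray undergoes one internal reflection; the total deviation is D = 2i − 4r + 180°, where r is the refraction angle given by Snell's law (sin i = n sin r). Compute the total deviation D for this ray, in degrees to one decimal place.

138.5°

sin r = sin 52.7° / 1.330 = 0.7955/1.330 = 0.5981; r = 36.73°.
D = 2·52.7° − 4·36.73° + 180° = 105.40° − 146.94° + 180° = 138.46°.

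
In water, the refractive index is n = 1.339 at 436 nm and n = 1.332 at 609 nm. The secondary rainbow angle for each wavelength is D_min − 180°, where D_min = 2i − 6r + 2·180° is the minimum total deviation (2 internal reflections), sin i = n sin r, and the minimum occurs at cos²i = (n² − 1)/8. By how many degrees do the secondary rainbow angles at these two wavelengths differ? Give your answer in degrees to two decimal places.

1.82°

At 436 nm (n = 1.339): cos²i = 0.09912 → i = 71.650°, r = 45.141°, D_min = 232.451°, rainbow angle = 52.451°.
At 609 nm (n = 1.332): cos²i = 0.09678 → i = 71.875°, r = 45.520°, D_min = 230.628°, rainbow angle = 50.628°.
Angular width = |52.451° − 50.628°| = 1.823°.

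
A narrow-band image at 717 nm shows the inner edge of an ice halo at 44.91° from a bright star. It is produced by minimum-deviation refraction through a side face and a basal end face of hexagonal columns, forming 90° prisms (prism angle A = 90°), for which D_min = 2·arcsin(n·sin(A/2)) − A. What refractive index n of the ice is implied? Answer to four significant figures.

1.306

Rearranging: n = sin((D_min + A)/2) / sin(A/2).
(D_min + A)/2 = (44.91° + 90°)/2 = 67.455°.
n = sin 67.455° / sin 45° = 0.9236 / 0.7071 = 1.3061.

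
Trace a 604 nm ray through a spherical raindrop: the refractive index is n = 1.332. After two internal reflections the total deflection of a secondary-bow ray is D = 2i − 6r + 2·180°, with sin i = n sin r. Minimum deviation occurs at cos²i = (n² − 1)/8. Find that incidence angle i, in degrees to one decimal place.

cos²i = (1.332² − 1)/8 = (1.77422 − 1)/8 = 0.09678.
cos i = 0.31109, so i = 71.875°.

71.9°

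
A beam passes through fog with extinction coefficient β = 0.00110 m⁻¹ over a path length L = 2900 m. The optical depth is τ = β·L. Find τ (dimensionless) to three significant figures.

3.19

τ = β·L = 0.00110 × 2900 = 3.1900.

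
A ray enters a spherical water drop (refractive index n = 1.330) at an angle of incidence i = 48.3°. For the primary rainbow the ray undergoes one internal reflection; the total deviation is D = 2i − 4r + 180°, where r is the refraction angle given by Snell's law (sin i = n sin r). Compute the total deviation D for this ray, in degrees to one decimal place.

sin r = sin 48.3° / 1.330 = 0.7466/1.330 = 0.5614; r = 34.15°.
D = 2·48.3° − 4·34.15° + 180° = 96.60° − 136.61° + 180° = 139.99°.

140.0°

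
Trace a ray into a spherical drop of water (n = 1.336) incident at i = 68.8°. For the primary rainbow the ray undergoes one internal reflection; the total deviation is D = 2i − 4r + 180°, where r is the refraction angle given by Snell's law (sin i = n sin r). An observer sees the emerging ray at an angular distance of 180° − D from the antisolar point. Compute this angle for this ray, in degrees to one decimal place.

39.4°

sin r = sin 68.8° / 1.336 = 0.9323/1.336 = 0.6978; r = 44.25°.
D = 2·68.8° − 4·44.25° + 180° = 137.60° − 177.02° + 180° = 140.58°.
Angle from antisolar point = 180° − D = 39.42°.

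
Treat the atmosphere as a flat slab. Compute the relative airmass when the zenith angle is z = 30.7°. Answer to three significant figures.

1.16

X = sec z = 1/cos 30.7° = 1/0.8599 = 1.1630.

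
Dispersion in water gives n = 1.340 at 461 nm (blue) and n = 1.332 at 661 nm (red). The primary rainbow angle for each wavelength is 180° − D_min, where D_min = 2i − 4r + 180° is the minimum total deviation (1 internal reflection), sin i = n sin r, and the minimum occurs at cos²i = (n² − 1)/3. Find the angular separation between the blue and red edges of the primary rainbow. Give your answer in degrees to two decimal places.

1.15°

At 461 nm (n = 1.340): cos²i = 0.26520 → i = 59.004°, r = 39.770°, D_min = 138.929°, rainbow angle = 41.071°.
At 661 nm (n = 1.332): cos²i = 0.25807 → i = 59.469°, r = 40.290°, D_min = 137.776°, rainbow angle = 42.224°.
Angular width = |41.071° − 42.224°| = 1.153°.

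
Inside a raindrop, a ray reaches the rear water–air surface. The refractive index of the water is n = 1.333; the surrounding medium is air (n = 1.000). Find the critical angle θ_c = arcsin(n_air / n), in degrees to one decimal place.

48.6°

sin θ_c = n_air / n = 1.000 / 1.333 = 0.7502.
θ_c = arcsin(0.7502) = 48.61°.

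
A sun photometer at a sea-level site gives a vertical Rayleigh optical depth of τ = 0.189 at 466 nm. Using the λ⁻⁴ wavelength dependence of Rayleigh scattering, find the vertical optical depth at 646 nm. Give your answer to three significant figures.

τ(646 nm) = τ(466 nm) × (466/646)⁴ = 0.189 × (0.7214)⁴ = 0.189 × 0.2708 = 0.0512.

0.0512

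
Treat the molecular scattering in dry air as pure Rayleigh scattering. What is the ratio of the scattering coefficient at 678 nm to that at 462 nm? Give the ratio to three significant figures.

0.216

Rayleigh scattering ∝ λ⁻⁴, so the ratio of coefficients is the inverse fourth power of the wavelength ratio.
σ(678)/σ(462) = (462/678)⁴ = (0.6814)⁴ = 0.2156.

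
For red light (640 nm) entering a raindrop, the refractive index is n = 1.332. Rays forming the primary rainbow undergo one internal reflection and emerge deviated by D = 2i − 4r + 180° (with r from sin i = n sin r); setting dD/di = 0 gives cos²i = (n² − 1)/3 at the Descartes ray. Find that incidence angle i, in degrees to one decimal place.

59.5°

cos²i = (1.332² − 1)/3 = (1.77422 − 1)/3 = 0.25807.
cos i = 0.50801, so i = 59.469°.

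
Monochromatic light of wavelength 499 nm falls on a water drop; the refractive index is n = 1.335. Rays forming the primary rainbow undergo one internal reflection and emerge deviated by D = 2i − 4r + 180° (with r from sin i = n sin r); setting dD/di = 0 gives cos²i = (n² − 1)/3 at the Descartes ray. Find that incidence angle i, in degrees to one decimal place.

59.3°

cos²i = (1.335² − 1)/3 = (1.78222 − 1)/3 = 0.26074.
cos i = 0.51063, so i = 59.294°.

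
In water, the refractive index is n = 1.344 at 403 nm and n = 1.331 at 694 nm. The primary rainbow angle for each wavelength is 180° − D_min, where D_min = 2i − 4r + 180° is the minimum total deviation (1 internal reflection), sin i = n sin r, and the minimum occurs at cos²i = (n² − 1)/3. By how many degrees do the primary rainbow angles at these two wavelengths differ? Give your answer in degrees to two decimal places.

1.86°

At 403 nm (n = 1.344): cos²i = 0.26878 → i = 58.772°, r = 39.512°, D_min = 139.495°, rainbow angle = 40.505°.
At 694 nm (n = 1.331): cos²i = 0.25719 → i = 59.527°, r = 40.356°, D_min = 137.630°, rainbow angle = 42.370°.
Angular width = |40.505° − 42.370°| = 1.865°.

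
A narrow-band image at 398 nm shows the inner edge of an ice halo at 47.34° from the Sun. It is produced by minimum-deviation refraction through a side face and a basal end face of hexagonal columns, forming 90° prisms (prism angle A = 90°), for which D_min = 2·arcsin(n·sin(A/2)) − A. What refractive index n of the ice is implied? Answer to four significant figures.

Rearranging: n = sin((D_min + A)/2) / sin(A/2).
(D_min + A)/2 = (47.34° + 90°)/2 = 68.670°.
n = sin 68.670° / sin 45° = 0.9315 / 0.7071 = 1.3173.

1.317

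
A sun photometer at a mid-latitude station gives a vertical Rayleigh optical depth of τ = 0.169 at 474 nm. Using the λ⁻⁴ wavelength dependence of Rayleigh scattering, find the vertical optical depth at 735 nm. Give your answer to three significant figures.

0.0292

τ(735 nm) = τ(474 nm) × (474/735)⁴ = 0.169 × (0.6449)⁴ = 0.169 × 0.1730 = 0.0292.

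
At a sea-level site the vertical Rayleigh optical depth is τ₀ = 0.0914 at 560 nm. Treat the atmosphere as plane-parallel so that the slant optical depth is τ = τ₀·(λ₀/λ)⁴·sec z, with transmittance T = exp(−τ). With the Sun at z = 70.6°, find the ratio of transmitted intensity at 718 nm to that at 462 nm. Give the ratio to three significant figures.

Airmass: sec 70.6° = 3.0106.
τ(718 nm) = 0.0914 × (560/718)⁴ × 3.0106 = 0.0914 × 0.3700 × 3.0106 = 0.1018.
τ(462 nm) = 0.0914 × (560/462)⁴ × 3.0106 = 0.0914 × 2.1587 × 3.0106 = 0.5940.
T(718)/T(462) = exp(τ_B − τ_A) = exp(0.4922) = 1.6359.

1.64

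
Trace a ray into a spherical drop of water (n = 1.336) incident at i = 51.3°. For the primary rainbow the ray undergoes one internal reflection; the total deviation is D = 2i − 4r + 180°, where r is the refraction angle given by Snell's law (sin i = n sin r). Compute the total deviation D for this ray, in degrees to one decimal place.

139.6°

sin r = sin 51.3° / 1.336 = 0.7804/1.336 = 0.5842; r = 35.74°.
D = 2·51.3° − 4·35.74° + 180° = 102.60° − 142.97° + 180° = 139.63°.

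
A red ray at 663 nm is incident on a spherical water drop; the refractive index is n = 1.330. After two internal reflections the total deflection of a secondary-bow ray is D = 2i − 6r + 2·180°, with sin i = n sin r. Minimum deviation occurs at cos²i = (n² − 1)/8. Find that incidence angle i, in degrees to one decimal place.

71.9°

cos²i = (1.330² − 1)/8 = (1.76890 − 1)/8 = 0.09611.
cos i = 0.31002, so i = 71.940°.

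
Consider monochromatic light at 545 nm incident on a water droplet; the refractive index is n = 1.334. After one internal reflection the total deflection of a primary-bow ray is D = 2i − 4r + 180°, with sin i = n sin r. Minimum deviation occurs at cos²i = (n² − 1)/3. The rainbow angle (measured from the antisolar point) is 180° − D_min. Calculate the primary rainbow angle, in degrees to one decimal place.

cos²i = (1.77956 − 1)/3 = 0.25985; i = arccos(0.50976) = 59.352°.
sin r = sin 59.352°/1.334 = 0.64492; r = 40.159°.
D_min = 2·59.352° − 4·40.159° + 180° = 138.067°.
Rainbow angle = 180° − D_min = 41.933°.

41.9°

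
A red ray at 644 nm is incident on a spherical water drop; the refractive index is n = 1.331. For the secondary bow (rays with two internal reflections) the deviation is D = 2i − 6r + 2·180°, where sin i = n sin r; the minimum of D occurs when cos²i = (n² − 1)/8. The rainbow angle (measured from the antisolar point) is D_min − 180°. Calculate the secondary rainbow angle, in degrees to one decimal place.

cos²i = (1.77156 − 1)/8 = 0.09645; i = arccos(0.31056) = 71.907°.
sin r = sin 71.907°/1.331 = 0.71417; r = 45.575°.
D_min = 2·71.907° − 6·45.575° + 360° = 230.365°.
Rainbow angle = D_min − 180° = 50.365°.

50.4°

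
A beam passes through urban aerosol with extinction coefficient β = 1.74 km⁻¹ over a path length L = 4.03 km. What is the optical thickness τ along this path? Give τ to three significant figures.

τ = β·L = 1.74 × 4.03 = 7.0122.

7.01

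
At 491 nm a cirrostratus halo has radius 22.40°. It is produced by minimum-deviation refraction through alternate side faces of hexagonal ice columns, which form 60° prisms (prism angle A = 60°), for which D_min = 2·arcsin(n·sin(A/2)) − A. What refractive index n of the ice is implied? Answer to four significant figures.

Rearranging: n = sin((D_min + A)/2) / sin(A/2).
(D_min + A)/2 = (22.40° + 60°)/2 = 41.200°.
n = sin 41.200° / sin 30° = 0.6587 / 0.5000 = 1.3174.

1.317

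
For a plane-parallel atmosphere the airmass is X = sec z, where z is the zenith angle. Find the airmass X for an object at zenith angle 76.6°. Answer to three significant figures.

X = sec z = 1/cos 76.6° = 1/0.2317 = 4.3150.

4.32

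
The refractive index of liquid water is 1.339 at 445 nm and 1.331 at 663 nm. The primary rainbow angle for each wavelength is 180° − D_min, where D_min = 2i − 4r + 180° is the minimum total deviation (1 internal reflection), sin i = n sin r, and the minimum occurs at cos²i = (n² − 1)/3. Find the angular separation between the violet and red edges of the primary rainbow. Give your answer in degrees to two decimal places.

At 445 nm (n = 1.339): cos²i = 0.26431 → i = 59.062°, r = 39.834°, D_min = 138.786°, rainbow angle = 41.214°.
At 663 nm (n = 1.331): cos²i = 0.25719 → i = 59.527°, r = 40.356°, D_min = 137.630°, rainbow angle = 42.370°.
Angular width = |41.214° − 42.370°| = 1.156°.

1.16°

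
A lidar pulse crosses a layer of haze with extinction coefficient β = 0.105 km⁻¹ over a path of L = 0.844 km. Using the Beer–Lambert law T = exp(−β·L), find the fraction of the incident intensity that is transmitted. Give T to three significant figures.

τ = β·L = 0.105 × 0.844 = 0.0886.
T = exp(−0.0886) = 0.9152.

0.915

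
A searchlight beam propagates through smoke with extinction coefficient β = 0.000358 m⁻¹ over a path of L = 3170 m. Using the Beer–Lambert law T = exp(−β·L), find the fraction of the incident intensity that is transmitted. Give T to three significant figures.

0.321

τ = β·L = 0.000358 × 3170 = 1.1349.
T = exp(−1.1349) = 0.3215.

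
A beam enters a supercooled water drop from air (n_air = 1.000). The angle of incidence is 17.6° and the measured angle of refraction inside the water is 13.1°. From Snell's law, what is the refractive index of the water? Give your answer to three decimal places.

1.334

n = sin θ_i / sin θ_r = sin 17.6° / sin 13.1° = 0.3024 / 0.2267 = 1.3341.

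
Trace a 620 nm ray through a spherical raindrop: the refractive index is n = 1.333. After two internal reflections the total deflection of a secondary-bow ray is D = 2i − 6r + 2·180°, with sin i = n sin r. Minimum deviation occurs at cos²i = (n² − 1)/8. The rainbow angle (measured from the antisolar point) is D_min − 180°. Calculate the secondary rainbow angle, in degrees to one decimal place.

cos²i = (1.77689 − 1)/8 = 0.09711; i = arccos(0.31163) = 71.843°.
sin r = sin 71.843°/1.333 = 0.71283; r = 45.466°.
D_min = 2·71.843° − 6·45.466° + 360° = 230.891°.
Rainbow angle = D_min − 180° = 50.891°.

50.9°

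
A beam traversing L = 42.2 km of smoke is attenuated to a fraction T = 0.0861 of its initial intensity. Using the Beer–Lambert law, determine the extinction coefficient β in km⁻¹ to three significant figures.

Beer–Lambert: T = exp(−βL) ⇒ β = −ln(T)/L = −ln(0.0861)/42.2 = 2.4522/42.2 = 0.05811 km⁻¹.

0.0581 km⁻¹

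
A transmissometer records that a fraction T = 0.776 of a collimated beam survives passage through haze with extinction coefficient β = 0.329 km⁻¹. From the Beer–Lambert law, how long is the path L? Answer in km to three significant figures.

Beer–Lambert: T = exp(−βL) ⇒ L = −ln(T)/β = −ln(0.776)/0.329 = 0.2536/0.329 = 0.7708 km.

0.771 km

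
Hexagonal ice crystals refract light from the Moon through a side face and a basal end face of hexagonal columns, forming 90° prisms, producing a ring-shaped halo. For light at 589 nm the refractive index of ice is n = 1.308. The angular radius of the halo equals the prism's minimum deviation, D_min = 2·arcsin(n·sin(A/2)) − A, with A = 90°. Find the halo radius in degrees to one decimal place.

n·sin(A/2) = 1.308 × sin 45° = 1.308 × 0.7071 = 0.9249.
D_min = 2·arcsin(0.9249) − 90° = 2 × 67.653° − 90° = 45.305°.

45.3°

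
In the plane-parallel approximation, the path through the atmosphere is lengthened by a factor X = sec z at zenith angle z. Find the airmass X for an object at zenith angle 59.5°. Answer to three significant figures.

X = sec z = 1/cos 59.5° = 1/0.5075 = 1.9703.

1.97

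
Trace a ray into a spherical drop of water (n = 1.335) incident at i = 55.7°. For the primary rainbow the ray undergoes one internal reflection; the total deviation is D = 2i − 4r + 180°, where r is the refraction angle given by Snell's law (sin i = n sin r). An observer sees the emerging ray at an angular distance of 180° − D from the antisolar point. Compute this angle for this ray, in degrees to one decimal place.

41.5°

sin r = sin 55.7° / 1.335 = 0.8261/1.335 = 0.6188; r = 38.23°.
D = 2·55.7° − 4·38.23° + 180° = 111.40° − 152.91° + 180° = 138.49°.
Angle from antisolar point = 180° − D = 41.51°.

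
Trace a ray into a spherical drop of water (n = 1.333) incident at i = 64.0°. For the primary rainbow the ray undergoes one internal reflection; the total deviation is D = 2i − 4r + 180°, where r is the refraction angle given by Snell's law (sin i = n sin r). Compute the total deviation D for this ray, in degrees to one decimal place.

sin r = sin 64.0° / 1.333 = 0.8988/1.333 = 0.6743; r = 42.40°.
D = 2·64.0° − 4·42.40° + 180° = 128.00° − 169.59° + 180° = 138.41°.

138.4°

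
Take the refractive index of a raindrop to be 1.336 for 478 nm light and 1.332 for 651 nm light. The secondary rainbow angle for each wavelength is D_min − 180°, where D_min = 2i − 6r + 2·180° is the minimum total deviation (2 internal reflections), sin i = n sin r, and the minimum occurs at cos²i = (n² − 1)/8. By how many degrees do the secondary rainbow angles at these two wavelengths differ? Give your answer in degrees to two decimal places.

At 478 nm (n = 1.336): cos²i = 0.09811 → i = 71.746°, r = 45.303°, D_min = 231.674°, rainbow angle = 51.674°.
At 651 nm (n = 1.332): cos²i = 0.09678 → i = 71.875°, r = 45.520°, D_min = 230.628°, rainbow angle = 50.628°.
Angular width = |51.674° − 50.628°| = 1.046°.

1.05°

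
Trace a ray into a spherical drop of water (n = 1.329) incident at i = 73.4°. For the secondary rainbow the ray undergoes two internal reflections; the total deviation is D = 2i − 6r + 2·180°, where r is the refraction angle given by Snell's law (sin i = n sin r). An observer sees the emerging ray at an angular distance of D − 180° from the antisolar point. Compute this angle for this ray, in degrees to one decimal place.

49.9°

sin r = sin 73.4° / 1.329 = 0.9583/1.329 = 0.7211; r = 46.14°.
D = 2·73.4° − 6·46.14° + 2·180° = 146.80° − 276.87° + 360° = 229.93°.
Angle from antisolar point = D − 180° = 49.93°.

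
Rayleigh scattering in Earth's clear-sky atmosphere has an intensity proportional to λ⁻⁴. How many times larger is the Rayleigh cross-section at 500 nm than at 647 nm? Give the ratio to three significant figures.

2.80

Rayleigh scattering ∝ λ⁻⁴, so the ratio of coefficients is the inverse fourth power of the wavelength ratio.
σ(500)/σ(647) = (647/500)⁴ = (1.2940)⁴ = 2.804.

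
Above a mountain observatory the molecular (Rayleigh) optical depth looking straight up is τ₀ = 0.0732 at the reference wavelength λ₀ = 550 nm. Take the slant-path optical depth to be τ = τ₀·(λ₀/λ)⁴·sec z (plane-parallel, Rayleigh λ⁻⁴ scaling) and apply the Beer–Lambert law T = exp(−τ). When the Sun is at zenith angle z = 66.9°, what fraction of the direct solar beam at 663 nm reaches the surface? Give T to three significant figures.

sec 66.9° = 2.5488.
τ = 0.0732 × (550/663)⁴ × 2.5488 = 0.0732 × 0.4736 × 2.5488 = 0.0884.
T = exp(−0.0884) = 0.9154.

0.915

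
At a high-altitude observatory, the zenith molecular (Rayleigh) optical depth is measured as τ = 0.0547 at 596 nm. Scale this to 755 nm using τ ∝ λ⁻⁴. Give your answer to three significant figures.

τ(755 nm) = τ(596 nm) × (596/755)⁴ = 0.0547 × (0.7894)⁴ = 0.0547 × 0.3883 = 0.0212.

0.0212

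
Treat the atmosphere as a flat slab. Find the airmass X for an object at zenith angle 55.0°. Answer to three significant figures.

1.74

X = sec z = 1/cos 55.0° = 1/0.5736 = 1.7434.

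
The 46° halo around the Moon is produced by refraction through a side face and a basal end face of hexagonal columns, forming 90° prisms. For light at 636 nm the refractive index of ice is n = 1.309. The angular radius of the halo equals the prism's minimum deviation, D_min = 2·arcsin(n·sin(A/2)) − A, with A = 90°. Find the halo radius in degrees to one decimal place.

45.5°

n·sin(A/2) = 1.309 × sin 45° = 1.309 × 0.7071 = 0.9256.
D_min = 2·arcsin(0.9256) − 90° = 2 × 67.759° − 90° = 45.519°.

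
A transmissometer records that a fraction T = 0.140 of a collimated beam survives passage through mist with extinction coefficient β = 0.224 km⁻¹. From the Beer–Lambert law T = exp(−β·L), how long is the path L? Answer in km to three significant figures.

Beer–Lambert: T = exp(−βL) ⇒ L = −ln(T)/β = −ln(0.140)/0.224 = 1.9661/0.224 = 8.777 km.

8.78 km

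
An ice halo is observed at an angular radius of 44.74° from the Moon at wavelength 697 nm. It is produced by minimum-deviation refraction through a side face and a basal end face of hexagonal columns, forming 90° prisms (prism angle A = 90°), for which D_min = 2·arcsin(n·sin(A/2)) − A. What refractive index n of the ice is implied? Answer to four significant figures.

1.305

Rearranging: n = sin((D_min + A)/2) / sin(A/2).
(D_min + A)/2 = (44.74° + 90°)/2 = 67.370°.
n = sin 67.370° / sin 45° = 0.9230 / 0.7071 = 1.3053.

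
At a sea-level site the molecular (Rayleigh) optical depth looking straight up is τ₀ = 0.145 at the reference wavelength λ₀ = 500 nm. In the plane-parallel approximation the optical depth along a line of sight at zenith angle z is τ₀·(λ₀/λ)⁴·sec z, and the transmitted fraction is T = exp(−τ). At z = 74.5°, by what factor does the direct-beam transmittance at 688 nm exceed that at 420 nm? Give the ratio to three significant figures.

Airmass: sec 74.5° = 3.7420.
τ(688 nm) = 0.145 × (500/688)⁴ × 3.7420 = 0.145 × 0.2789 × 3.7420 = 0.1514.
τ(420 nm) = 0.145 × (500/420)⁴ × 3.7420 = 0.145 × 2.0086 × 3.7420 = 1.0898.
T(688)/T(420) = exp(τ_B − τ_A) = exp(0.9385) = 2.5560.

2.56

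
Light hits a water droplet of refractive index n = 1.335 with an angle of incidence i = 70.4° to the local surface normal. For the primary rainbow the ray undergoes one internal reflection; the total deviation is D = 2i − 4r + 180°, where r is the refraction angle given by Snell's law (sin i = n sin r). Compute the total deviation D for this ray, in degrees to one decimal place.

sin r = sin 70.4° / 1.335 = 0.9421/1.335 = 0.7057; r = 44.88°.
D = 2·70.4° − 4·44.88° + 180° = 140.80° − 179.53° + 180° = 141.27°.

141.3°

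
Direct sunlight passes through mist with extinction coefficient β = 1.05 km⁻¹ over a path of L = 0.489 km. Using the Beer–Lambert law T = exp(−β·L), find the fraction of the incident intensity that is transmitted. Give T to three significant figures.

0.598

τ = β·L = 1.05 × 0.489 = 0.5134.
T = exp(−0.5134) = 0.5984.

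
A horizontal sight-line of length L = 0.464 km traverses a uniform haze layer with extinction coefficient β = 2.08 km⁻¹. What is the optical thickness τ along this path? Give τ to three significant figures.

0.965

τ = β·L = 2.08 × 0.464 = 0.9651.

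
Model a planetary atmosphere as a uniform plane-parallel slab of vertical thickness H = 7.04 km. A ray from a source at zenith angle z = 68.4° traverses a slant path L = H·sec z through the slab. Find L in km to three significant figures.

sec z = 1/cos 68.4° = 2.7165.
L = 7.04 × 2.7165 = 19.124 km.

19.1 km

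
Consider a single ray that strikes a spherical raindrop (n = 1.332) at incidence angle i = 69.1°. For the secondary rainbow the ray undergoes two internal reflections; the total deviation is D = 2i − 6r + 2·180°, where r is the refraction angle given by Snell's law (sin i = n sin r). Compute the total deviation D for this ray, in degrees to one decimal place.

231.0°

sin r = sin 69.1° / 1.332 = 0.9342/1.332 = 0.7014; r = 44.54°.
D = 2·69.1° − 6·44.54° + 2·180° = 138.20° − 267.21° + 360° = 230.99°.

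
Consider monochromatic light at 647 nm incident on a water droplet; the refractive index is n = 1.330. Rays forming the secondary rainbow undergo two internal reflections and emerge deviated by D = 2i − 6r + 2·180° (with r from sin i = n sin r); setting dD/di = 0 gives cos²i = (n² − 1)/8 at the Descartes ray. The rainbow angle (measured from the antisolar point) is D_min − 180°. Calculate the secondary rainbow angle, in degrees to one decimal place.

50.1°

cos²i = (1.76890 − 1)/8 = 0.09611; i = arccos(0.31002) = 71.940°.
sin r = sin 71.940°/1.330 = 0.71483; r = 45.630°.
D_min = 2·71.940° − 6·45.630° + 360° = 230.101°.
Rainbow angle = D_min − 180° = 50.101°.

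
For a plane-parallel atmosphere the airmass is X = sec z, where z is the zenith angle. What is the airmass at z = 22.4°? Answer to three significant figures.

1.08

X = sec z = 1/cos 22.4° = 1/0.9245 = 1.0816.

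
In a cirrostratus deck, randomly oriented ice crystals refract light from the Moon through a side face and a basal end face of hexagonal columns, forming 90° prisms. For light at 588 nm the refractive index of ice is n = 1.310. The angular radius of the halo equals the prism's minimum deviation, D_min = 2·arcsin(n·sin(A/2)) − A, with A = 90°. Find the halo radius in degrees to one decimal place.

45.7°

n·sin(A/2) = 1.310 × sin 45° = 1.310 × 0.7071 = 0.9263.
D_min = 2·arcsin(0.9263) − 90° = 2 × 67.867° − 90° = 45.733°.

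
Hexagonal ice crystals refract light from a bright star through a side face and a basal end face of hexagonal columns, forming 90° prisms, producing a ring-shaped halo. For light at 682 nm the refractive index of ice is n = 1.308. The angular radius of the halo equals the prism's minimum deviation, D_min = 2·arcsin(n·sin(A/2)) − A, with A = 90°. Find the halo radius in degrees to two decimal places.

n·sin(A/2) = 1.308 × sin 45° = 1.308 × 0.7071 = 0.9249.
D_min = 2·arcsin(0.9249) − 90° = 2 × 67.653° − 90° = 45.305°.

45.31°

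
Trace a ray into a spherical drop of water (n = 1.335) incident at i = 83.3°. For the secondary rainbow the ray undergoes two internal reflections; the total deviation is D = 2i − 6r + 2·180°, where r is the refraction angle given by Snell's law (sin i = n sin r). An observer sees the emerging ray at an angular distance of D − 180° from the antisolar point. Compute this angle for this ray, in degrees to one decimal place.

58.2°

sin r = sin 83.3° / 1.335 = 0.9932/1.335 = 0.7439; r = 48.07°.
D = 2·83.3° − 6·48.07° + 2·180° = 166.60° − 288.41° + 360° = 238.19°.
Angle from antisolar point = D − 180° = 58.19°.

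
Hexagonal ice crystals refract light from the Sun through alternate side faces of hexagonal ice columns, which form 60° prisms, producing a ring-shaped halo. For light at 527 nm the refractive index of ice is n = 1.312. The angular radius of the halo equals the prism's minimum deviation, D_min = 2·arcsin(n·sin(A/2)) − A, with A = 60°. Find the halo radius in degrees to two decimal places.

n·sin(A/2) = 1.312 × sin 30° = 1.312 × 0.5000 = 0.6560.
D_min = 2·arcsin(0.6560) − 60° = 2 × 40.996° − 60° = 21.991°.

21.99°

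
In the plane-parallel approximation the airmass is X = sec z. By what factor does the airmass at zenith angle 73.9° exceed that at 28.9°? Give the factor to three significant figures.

X(73.9°)/X(28.9°) = sec 73.9° / sec 28.9° = cos 28.9° / cos 73.9° = 0.8755/0.2773 = 3.1569.

3.16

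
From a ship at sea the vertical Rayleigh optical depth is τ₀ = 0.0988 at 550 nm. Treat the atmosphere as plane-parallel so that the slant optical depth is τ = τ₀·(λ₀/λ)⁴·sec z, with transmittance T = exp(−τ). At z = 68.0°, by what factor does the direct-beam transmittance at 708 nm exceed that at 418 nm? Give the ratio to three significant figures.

Airmass: sec 68.0° = 2.6695.
τ(708 nm) = 0.0988 × (550/708)⁴ × 2.6695 = 0.0988 × 0.3642 × 2.6695 = 0.0961.
τ(418 nm) = 0.0988 × (550/418)⁴ × 2.6695 = 0.0988 × 2.9974 × 2.6695 = 0.7905.
T(708)/T(418) = exp(τ_B − τ_A) = exp(0.6945) = 2.0027.

2.00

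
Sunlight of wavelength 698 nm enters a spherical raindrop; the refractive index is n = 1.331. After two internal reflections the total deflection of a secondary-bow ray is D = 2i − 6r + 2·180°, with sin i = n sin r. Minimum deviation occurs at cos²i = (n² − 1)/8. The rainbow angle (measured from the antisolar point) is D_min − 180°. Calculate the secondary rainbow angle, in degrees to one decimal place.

cos²i = (1.77156 − 1)/8 = 0.09645; i = arccos(0.31056) = 71.907°.
sin r = sin 71.907°/1.331 = 0.71417; r = 45.575°.
D_min = 2·71.907° − 6·45.575° + 360° = 230.365°.
Rainbow angle = D_min − 180° = 50.365°.

50.4°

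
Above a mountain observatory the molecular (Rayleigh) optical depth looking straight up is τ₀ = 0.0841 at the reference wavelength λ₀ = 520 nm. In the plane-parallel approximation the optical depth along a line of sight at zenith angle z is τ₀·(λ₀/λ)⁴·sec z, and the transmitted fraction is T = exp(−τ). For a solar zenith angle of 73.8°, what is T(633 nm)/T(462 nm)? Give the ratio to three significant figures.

1.41

Airmass: sec 73.8° = 3.5843.
τ(633 nm) = 0.0841 × (520/633)⁴ × 3.5843 = 0.0841 × 0.4554 × 3.5843 = 0.1373.
τ(462 nm) = 0.0841 × (520/462)⁴ × 3.5843 = 0.0841 × 1.6049 × 3.5843 = 0.4838.
T(633)/T(462) = exp(τ_B − τ_A) = exp(0.3465) = 1.4141.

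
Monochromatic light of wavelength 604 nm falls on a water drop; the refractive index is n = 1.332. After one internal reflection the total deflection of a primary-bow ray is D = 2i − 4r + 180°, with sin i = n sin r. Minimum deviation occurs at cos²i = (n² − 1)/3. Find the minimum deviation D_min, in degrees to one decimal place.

cos²i = (1.77422 − 1)/3 = 0.25807; i = arccos(0.50801) = 59.469°.
sin r = sin 59.469°/1.332 = 0.64666; r = 40.290°.
D_min = 2·59.469° − 4·40.290° + 180° = 137.776°.

137.8°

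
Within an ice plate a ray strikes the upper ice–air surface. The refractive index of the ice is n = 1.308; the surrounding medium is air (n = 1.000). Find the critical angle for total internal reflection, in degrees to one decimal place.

sin θ_c = n_air / n = 1.000 / 1.308 = 0.7645.
θ_c = arcsin(0.7645) = 49.86°.

49.9°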